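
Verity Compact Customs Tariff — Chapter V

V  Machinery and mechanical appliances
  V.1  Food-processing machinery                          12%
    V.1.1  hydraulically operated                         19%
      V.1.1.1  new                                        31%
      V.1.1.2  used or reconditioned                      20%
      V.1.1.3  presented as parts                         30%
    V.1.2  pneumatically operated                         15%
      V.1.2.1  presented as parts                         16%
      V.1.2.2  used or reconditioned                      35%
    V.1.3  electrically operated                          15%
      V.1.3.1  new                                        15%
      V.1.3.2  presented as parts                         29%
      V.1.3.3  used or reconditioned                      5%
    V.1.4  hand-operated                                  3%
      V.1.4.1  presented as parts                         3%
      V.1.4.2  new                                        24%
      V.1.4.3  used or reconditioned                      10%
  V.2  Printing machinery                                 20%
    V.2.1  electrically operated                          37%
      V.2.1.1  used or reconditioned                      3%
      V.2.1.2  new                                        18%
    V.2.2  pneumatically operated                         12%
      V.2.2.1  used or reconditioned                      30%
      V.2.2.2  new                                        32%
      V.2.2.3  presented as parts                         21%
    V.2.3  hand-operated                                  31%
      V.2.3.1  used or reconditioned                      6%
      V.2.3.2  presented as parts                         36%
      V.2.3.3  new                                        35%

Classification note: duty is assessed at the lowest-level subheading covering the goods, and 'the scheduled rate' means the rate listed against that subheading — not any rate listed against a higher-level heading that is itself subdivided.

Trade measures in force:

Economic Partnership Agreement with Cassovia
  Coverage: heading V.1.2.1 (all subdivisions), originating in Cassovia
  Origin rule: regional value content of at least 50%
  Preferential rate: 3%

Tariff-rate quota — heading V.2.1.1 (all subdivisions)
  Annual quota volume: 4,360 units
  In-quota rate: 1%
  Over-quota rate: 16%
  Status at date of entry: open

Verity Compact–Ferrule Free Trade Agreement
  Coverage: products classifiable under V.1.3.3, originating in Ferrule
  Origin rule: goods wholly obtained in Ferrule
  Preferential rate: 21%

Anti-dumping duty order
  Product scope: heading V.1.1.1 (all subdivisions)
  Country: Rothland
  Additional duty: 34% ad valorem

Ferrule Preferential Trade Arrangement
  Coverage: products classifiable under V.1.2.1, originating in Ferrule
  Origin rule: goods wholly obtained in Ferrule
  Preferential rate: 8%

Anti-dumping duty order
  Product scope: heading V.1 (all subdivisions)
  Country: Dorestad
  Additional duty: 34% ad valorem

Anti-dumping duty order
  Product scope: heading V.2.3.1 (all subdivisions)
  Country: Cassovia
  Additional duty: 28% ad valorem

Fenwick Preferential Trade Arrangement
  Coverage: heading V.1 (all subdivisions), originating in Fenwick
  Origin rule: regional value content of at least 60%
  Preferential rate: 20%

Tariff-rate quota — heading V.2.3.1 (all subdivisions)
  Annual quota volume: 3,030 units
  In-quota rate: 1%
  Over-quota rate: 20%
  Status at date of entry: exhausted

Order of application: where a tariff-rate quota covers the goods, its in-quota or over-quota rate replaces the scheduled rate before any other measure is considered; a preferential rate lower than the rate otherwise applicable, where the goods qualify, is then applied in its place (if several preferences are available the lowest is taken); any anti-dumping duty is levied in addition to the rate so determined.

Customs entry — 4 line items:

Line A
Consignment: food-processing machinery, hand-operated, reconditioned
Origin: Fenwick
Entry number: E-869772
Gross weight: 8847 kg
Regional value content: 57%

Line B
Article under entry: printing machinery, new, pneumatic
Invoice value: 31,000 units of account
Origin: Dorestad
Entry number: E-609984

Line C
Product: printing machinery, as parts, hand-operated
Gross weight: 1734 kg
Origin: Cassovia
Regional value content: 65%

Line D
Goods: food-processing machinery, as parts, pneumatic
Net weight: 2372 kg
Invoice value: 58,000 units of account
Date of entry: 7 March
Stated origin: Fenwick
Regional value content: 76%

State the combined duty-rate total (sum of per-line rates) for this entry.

Line A: food-processing → V.1; hand-operated → V.1.4; reconditioned → V.1.4.3. Scheduled 10%. Fenwick agreement on V.1: RVC < 60%. → 10%.
Line B: printing → V.2; pneumatic → V.2.2; new → V.2.2.2. Scheduled 32%. No special measure applies. → 32%.
Line C: printing → V.2; hand-operated → V.2.3; as parts → V.2.3.2. Scheduled 36%. Cassovia agreement on V.1.2.1: V.2.3.2 not covered. → 36%.
Line D: food-processing → V.1; pneumatic → V.1.2; as parts → V.1.2.1. Scheduled 16%. Fenwick agreement on V.1: RVC ≥ 60% → 20% available; preference 20% not lower than 16% → no reduction. → 16%.
Sum: 10% + 32% + 36% + 16% = 94%.

94%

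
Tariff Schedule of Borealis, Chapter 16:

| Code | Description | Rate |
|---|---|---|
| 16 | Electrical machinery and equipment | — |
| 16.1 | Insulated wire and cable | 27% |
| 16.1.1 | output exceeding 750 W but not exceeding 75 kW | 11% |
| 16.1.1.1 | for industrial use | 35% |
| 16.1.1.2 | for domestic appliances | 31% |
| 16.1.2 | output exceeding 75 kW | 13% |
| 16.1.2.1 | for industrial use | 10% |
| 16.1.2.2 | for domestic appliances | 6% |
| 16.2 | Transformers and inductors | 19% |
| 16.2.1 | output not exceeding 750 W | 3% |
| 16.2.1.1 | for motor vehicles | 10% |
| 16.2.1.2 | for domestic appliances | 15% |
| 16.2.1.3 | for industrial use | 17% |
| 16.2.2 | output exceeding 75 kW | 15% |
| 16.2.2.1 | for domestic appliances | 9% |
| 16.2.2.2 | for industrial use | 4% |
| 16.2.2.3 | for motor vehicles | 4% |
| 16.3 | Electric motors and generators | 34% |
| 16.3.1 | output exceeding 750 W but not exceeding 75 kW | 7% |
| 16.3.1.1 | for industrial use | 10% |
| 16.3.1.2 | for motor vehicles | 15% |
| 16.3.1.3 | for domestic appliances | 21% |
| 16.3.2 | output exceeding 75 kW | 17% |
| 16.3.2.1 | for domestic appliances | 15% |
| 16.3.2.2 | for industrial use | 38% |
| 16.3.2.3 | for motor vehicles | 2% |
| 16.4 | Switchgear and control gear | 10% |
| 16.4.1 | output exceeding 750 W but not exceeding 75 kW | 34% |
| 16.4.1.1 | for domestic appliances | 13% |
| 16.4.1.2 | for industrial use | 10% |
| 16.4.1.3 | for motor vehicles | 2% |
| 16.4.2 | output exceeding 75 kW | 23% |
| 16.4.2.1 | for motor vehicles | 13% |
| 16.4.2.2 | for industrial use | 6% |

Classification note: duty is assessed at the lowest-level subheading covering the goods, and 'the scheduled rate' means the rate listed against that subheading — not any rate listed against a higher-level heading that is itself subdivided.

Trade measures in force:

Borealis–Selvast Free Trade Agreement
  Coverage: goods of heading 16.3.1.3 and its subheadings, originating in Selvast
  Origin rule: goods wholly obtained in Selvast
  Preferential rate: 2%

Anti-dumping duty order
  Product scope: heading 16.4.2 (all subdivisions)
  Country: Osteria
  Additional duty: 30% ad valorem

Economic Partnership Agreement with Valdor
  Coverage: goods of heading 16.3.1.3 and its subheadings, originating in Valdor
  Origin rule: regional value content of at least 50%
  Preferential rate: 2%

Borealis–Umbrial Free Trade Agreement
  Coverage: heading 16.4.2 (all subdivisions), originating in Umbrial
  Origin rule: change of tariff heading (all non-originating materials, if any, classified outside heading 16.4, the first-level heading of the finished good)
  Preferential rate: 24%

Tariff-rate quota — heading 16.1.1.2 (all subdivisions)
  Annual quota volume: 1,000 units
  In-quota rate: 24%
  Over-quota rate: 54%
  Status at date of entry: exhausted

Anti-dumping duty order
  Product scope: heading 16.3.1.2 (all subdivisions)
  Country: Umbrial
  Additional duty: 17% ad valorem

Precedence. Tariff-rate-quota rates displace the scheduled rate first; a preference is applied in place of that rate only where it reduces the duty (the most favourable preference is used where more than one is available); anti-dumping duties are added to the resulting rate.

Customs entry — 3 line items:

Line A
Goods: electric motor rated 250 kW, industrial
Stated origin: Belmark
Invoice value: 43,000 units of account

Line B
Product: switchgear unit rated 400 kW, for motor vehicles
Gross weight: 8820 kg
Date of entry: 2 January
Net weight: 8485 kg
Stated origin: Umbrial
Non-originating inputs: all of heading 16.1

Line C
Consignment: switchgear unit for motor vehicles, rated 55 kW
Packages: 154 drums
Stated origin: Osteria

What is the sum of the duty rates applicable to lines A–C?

53%

Line A: electric motor → 16.3; rated 250 kW → 16.3.2; industrial → 16.3.2.2. Scheduled 38%. No special measure applies. → 38%.
Line B: switchgear unit → 16.4; rated 400 kW → 16.4.2; for motor vehicles → 16.4.2.1. Scheduled 13%. Umbrial agreement on 16.4.2: CTH met → 24% available; preference 24% not lower than 13% → no reduction. → 13%.
Line C: switchgear unit → 16.4; rated 55 kW → 16.4.1; for motor vehicles → 16.4.1.3. Scheduled 2%. No special measure applies. → 2%.
Sum: 38% + 13% + 2% = 53%.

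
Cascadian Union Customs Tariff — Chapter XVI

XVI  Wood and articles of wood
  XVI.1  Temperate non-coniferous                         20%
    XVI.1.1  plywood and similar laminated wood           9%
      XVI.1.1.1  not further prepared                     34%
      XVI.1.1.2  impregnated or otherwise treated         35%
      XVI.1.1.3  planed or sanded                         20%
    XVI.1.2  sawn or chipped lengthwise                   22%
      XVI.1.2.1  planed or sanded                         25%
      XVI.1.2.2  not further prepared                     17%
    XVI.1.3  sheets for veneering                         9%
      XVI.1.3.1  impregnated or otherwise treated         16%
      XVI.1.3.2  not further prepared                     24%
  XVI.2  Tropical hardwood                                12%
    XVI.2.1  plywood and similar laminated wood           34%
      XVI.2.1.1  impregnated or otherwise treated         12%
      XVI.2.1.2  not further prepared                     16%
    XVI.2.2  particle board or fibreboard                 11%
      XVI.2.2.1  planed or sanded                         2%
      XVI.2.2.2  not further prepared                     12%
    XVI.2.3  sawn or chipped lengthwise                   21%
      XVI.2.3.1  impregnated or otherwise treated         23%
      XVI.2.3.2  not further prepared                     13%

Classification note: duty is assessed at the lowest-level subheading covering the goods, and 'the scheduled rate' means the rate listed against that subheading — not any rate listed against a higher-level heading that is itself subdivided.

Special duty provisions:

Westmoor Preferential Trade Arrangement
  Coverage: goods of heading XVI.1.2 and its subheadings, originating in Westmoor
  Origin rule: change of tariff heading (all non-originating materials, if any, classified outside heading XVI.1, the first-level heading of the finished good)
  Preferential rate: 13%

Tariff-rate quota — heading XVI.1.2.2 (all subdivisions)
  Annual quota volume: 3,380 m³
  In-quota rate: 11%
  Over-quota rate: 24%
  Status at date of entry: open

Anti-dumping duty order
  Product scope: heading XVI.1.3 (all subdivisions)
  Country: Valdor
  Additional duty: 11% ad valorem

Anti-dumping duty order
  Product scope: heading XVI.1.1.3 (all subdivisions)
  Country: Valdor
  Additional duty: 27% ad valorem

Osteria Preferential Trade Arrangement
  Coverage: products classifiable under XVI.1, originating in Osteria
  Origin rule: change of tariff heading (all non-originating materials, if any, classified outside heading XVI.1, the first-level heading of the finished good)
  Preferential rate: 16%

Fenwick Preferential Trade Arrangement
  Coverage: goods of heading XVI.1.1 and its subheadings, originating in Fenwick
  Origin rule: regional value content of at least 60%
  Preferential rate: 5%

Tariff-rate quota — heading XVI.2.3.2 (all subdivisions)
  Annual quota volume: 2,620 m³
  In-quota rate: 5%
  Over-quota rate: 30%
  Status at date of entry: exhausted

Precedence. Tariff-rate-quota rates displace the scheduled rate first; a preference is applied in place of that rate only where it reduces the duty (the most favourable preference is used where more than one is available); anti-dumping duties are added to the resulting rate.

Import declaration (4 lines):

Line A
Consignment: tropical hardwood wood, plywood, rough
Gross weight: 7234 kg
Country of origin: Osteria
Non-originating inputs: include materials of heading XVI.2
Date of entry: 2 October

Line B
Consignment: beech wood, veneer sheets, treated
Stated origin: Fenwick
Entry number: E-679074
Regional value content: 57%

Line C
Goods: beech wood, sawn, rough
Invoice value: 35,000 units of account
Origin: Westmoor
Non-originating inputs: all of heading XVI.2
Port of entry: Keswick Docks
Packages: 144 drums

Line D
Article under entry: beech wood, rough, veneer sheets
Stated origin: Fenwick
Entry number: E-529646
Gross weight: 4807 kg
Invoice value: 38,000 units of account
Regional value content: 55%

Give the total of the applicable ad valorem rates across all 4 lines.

67%

Line A: tropical hardwood → XVI.2; plywood → XVI.2.1; rough → XVI.2.1.2. Scheduled 16%. Osteria agreement on XVI.1: XVI.2.1.2 not covered. → 16%.
Line B: beech → XVI.1; veneer sheets → XVI.1.3; treated → XVI.1.3.1. Scheduled 16%. Fenwick agreement on XVI.1.1: XVI.1.3.1 not covered. → 16%.
Line C: beech → XVI.1; sawn → XVI.1.2; rough → XVI.1.2.2. Scheduled 17%. quota on XVI.1.2.2 open → in-quota 11%; Westmoor agreement on XVI.1.2: CTH met → 13% available; preference 13% not lower than 11% → no reduction. → 11%.
Line D: beech → XVI.1; veneer sheets → XVI.1.3; rough → XVI.1.3.2. Scheduled 24%. Fenwick agreement on XVI.1.1: XVI.1.3.2 not covered. → 24%.
Sum: 16% + 16% + 11% + 24% = 67%.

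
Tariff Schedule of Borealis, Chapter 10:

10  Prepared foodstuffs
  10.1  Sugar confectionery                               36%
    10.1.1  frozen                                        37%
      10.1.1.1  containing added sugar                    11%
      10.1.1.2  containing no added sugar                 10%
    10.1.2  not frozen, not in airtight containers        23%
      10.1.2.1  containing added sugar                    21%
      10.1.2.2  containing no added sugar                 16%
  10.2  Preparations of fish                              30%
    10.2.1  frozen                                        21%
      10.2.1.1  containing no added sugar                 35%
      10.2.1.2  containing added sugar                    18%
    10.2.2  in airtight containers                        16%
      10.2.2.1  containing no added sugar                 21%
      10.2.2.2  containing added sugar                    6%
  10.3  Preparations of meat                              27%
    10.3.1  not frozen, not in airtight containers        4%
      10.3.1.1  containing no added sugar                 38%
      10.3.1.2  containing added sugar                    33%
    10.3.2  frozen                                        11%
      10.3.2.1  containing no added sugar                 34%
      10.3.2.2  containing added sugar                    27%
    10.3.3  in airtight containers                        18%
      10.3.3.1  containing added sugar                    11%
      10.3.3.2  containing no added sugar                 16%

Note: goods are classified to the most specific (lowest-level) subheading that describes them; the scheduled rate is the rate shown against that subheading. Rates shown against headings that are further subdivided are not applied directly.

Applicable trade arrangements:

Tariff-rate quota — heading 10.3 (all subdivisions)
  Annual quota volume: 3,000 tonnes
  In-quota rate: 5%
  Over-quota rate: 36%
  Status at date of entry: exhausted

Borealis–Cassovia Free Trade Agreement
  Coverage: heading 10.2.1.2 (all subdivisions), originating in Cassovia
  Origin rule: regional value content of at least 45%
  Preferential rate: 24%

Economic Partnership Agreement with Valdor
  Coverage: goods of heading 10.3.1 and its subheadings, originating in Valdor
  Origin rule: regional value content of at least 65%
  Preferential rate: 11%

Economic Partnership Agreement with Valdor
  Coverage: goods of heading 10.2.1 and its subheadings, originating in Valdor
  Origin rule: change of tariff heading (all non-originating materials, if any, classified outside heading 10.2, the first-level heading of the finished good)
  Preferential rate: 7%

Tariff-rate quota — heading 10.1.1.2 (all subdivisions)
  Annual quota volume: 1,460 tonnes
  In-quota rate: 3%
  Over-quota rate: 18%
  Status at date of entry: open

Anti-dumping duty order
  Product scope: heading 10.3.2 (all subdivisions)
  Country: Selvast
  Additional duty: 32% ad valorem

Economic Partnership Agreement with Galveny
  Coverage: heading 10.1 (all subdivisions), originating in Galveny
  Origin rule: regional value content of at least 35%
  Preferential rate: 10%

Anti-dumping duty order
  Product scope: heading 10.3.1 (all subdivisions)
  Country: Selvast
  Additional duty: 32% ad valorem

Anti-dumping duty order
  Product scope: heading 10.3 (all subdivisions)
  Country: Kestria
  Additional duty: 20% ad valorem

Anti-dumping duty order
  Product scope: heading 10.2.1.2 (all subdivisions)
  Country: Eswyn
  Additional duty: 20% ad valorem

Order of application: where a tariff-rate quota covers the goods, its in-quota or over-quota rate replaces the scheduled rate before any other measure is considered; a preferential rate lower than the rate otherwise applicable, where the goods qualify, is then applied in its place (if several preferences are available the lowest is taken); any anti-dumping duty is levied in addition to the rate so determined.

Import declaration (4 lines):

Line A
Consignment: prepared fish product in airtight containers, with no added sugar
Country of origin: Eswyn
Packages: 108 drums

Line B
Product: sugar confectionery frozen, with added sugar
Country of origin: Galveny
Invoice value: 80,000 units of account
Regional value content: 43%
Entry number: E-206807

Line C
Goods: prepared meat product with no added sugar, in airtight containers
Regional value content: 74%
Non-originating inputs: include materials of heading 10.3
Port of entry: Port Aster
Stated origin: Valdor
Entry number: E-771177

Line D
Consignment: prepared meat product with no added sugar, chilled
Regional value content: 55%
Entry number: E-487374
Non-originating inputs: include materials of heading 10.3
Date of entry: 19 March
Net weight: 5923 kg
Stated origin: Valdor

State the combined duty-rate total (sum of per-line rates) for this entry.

Line A: prepared fish product → 10.2; in airtight containers → 10.2.2; with no added sugar → 10.2.2.1. Scheduled 21%. No special measure applies. → 21%.
Line B: sugar confectionery → 10.1; frozen → 10.1.1; with added sugar → 10.1.1.1. Scheduled 11%. Galveny agreement on 10.1: RVC ≥ 35% → 10% available; preferential 10%. → 10%.
Line C: prepared meat product → 10.3; in airtight containers → 10.3.3; with no added sugar → 10.3.3.2. Scheduled 16%. quota on 10.3 exhausted → over-quota 36%; Valdor agreement on 10.3.1: 10.3.3.2 not covered; Valdor agreement on 10.2.1: 10.3.3.2 not covered. → 36%.
Line D: prepared meat product → 10.3; chilled → 10.3.1; with no added sugar → 10.3.1.1. Scheduled 38%. quota on 10.3 exhausted → over-quota 36%; Valdor agreement on 10.3.1: RVC < 65%; Valdor agreement on 10.2.1: 10.3.1.1 not covered. → 36%.
Sum: 21% + 10% + 36% + 36% = 103%.

103%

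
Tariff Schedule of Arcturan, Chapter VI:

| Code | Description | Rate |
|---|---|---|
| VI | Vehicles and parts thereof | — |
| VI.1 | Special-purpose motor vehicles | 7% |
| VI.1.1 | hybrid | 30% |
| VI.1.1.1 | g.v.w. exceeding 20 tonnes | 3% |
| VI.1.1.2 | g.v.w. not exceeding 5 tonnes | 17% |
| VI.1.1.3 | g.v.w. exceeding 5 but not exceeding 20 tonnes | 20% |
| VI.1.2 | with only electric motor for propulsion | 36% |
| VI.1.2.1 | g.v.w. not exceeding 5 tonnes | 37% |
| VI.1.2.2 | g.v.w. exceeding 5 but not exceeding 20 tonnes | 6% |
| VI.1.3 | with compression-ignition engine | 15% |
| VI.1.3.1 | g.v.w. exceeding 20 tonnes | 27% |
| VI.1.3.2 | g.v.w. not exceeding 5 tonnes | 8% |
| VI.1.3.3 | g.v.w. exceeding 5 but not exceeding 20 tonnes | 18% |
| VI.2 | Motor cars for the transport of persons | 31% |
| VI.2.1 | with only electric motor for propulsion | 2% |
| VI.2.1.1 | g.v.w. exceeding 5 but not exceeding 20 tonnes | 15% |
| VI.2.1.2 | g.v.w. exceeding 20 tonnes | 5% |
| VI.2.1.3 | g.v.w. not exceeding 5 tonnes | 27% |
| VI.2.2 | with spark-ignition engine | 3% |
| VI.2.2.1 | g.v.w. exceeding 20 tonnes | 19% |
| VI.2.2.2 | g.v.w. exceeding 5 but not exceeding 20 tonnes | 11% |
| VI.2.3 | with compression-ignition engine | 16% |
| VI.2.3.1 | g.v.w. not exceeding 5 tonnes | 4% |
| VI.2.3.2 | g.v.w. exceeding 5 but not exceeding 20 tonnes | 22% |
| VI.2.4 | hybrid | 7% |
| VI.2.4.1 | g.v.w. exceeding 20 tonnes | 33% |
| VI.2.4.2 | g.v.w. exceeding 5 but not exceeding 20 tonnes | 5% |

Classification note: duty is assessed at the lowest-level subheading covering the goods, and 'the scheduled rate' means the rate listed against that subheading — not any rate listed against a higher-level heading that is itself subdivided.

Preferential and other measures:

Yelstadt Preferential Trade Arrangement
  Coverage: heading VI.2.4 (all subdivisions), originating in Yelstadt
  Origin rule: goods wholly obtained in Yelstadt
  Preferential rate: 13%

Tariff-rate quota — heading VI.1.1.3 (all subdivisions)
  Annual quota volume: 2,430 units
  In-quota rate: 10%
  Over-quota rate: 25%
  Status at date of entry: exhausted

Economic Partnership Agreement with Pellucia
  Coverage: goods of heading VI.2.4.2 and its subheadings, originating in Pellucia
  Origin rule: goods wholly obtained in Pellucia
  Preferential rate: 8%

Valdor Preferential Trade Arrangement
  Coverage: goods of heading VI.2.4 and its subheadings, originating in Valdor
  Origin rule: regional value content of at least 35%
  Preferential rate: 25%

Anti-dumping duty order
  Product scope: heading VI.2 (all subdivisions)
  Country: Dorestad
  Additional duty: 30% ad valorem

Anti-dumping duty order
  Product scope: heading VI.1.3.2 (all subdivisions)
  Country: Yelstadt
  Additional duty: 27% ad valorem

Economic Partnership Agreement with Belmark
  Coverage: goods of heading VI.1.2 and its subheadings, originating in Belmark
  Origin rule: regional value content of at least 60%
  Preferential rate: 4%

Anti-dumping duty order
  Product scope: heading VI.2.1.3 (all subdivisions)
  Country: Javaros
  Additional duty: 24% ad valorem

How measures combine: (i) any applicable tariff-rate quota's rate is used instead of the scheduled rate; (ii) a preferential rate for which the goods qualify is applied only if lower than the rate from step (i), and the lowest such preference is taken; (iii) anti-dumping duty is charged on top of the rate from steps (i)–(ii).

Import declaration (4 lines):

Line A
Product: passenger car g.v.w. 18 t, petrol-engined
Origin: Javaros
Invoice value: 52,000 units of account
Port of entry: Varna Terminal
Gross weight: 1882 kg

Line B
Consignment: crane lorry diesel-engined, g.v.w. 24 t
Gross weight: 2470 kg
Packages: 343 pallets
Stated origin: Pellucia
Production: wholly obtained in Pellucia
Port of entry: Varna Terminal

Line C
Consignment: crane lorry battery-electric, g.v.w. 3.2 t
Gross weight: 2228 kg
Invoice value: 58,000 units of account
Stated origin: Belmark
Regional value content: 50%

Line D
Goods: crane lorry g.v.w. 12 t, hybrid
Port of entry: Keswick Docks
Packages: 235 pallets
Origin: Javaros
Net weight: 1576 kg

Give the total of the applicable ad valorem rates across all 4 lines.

Line A: passenger car → VI.2; petrol-engined → VI.2.2; g.v.w. 18 t → VI.2.2.2. Scheduled 11%. No special measure applies. → 11%.
Line B: crane lorry → VI.1; diesel-engined → VI.1.3; g.v.w. 24 t → VI.1.3.1. Scheduled 27%. Pellucia agreement on VI.2.4.2: VI.1.3.1 not covered. → 27%.
Line C: crane lorry → VI.1; battery-electric → VI.1.2; g.v.w. 3.2 t → VI.1.2.1. Scheduled 37%. Belmark agreement on VI.1.2: RVC < 60%. → 37%.
Line D: crane lorry → VI.1; hybrid → VI.1.1; g.v.w. 12 t → VI.1.1.3. Scheduled 20%. quota on VI.1.1.3 exhausted → over-quota 25%. → 25%.
Sum: 11% + 27% + 37% + 25% = 100%.

100%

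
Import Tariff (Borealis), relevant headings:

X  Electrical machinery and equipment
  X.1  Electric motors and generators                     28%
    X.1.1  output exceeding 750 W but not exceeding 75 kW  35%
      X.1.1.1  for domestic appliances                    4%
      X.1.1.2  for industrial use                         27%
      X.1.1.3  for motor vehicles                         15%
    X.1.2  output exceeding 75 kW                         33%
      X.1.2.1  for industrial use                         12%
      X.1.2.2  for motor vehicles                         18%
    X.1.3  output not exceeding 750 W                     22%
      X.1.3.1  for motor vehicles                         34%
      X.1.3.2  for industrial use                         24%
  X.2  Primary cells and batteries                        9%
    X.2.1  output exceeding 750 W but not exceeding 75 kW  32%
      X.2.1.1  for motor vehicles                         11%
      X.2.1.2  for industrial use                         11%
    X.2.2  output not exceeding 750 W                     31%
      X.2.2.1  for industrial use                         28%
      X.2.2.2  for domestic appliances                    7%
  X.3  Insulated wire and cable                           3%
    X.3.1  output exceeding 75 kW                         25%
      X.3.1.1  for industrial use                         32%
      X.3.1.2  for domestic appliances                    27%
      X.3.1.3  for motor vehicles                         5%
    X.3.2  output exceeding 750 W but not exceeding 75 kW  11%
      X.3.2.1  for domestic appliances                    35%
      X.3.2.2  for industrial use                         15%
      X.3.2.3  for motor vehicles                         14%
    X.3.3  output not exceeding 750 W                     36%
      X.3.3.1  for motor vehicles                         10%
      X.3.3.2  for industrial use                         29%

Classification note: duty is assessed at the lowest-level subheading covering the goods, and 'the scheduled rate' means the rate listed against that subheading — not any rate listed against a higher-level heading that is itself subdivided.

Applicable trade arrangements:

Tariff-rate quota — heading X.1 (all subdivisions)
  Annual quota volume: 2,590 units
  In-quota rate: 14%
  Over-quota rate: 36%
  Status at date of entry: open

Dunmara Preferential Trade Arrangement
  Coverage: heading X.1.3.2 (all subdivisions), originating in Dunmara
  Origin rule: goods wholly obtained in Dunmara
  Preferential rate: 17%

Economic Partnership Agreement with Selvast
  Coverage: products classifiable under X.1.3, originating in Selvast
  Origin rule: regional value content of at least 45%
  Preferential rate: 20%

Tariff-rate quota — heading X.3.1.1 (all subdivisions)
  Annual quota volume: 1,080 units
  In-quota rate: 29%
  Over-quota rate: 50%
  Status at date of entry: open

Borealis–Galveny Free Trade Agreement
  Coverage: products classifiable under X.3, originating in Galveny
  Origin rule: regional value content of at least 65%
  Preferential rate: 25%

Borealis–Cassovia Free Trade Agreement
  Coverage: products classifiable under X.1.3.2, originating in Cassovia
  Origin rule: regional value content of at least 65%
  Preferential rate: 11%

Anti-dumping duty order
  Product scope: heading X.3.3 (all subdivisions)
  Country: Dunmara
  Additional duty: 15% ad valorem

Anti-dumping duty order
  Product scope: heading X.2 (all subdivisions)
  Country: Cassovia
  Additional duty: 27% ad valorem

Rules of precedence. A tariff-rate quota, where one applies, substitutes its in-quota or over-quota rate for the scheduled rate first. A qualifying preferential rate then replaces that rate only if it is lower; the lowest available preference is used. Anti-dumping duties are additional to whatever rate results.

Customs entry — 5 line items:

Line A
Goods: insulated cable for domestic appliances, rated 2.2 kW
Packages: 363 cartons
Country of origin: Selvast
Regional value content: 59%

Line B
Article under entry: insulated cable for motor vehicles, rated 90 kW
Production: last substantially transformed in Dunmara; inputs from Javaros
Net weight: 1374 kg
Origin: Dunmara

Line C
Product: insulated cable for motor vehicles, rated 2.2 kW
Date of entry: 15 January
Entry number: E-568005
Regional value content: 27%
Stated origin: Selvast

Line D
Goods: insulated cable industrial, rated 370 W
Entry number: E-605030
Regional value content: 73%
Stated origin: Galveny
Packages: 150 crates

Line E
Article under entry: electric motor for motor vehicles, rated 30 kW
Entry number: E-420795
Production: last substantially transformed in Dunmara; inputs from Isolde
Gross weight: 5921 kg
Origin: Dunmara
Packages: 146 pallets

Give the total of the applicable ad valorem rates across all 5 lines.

Line A: insulated cable → X.3; rated 2.2 kW → X.3.2; for domestic appliances → X.3.2.1. Scheduled 35%. Selvast agreement on X.1.3: X.3.2.1 not covered. → 35%.
Line B: insulated cable → X.3; rated 90 kW → X.3.1; for motor vehicles → X.3.1.3. Scheduled 5%. Dunmara agreement on X.1.3.2: X.3.1.3 not covered. → 5%.
Line C: insulated cable → X.3; rated 2.2 kW → X.3.2; for motor vehicles → X.3.2.3. Scheduled 14%. Selvast agreement on X.1.3: X.3.2.3 not covered. → 14%.
Line D: insulated cable → X.3; rated 370 W → X.3.3; industrial → X.3.3.2. Scheduled 29%. Galveny agreement on X.3: RVC ≥ 65% → 25% available; preferential 25%. → 25%.
Line E: electric motor → X.1; rated 30 kW → X.1.1; for motor vehicles → X.1.1.3. Scheduled 15%. quota on X.1 open → in-quota 14%; Dunmara agreement on X.1.3.2: X.1.1.3 not covered. → 14%.
Sum: 35% + 5% + 14% + 25% + 14% = 93%.

93%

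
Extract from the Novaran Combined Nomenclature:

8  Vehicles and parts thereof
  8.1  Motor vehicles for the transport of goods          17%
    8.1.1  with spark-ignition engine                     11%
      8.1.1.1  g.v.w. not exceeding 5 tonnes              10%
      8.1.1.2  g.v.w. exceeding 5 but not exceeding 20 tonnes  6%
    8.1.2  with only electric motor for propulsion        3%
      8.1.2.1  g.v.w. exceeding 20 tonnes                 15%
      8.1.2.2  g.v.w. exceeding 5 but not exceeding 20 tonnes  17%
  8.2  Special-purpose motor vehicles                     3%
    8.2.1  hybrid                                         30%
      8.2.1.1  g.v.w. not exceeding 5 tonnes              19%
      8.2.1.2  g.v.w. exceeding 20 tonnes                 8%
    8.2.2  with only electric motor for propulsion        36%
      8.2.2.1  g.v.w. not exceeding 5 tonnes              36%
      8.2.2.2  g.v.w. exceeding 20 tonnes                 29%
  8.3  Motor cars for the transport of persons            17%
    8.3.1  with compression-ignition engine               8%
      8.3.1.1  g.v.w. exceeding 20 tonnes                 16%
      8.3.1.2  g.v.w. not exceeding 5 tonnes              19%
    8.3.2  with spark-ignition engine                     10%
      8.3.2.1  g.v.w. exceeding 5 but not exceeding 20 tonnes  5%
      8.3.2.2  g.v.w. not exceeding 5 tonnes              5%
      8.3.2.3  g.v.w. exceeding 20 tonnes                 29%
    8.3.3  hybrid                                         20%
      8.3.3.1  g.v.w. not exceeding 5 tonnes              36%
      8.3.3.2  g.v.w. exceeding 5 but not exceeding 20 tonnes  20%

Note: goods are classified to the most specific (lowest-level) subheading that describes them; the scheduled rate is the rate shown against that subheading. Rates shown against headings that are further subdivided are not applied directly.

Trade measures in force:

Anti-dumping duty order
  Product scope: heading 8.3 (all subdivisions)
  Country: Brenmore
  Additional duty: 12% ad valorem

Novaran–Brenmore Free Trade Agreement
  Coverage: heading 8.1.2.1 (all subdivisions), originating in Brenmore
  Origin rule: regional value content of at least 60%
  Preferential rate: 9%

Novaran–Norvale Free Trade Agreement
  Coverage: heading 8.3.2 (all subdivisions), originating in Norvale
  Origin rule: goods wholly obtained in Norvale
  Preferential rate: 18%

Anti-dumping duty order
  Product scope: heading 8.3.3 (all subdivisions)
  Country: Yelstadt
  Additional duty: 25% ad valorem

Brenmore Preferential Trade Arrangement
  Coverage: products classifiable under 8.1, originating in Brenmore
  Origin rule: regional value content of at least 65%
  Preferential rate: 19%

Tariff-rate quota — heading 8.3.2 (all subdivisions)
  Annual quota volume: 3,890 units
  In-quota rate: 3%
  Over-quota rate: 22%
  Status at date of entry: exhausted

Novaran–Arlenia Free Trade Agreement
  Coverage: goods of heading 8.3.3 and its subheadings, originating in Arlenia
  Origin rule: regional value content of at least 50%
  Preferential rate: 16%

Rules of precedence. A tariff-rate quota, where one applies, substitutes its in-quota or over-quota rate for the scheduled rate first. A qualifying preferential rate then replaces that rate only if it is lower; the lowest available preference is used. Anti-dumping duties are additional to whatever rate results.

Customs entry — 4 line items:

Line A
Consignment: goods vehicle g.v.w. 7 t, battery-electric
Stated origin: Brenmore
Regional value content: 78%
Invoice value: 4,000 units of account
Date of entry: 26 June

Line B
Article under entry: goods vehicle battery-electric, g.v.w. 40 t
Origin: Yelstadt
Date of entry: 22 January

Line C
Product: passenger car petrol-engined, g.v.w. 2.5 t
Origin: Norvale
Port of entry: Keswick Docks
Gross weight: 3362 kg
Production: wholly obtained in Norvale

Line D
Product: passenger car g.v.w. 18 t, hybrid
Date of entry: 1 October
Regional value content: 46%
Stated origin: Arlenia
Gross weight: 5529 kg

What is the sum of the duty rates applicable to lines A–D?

70%

Line A: goods vehicle → 8.1; battery-electric → 8.1.2; g.v.w. 7 t → 8.1.2.2. Scheduled 17%. Brenmore agreement on 8.1.2.1: 8.1.2.2 not covered; Brenmore agreement on 8.1: RVC ≥ 65% → 19% available; preference 19% not lower than 17% → no reduction. → 17%.
Line B: goods vehicle → 8.1; battery-electric → 8.1.2; g.v.w. 40 t → 8.1.2.1. Scheduled 15%. No special measure applies. → 15%.
Line C: passenger car → 8.3; petrol-engined → 8.3.2; g.v.w. 2.5 t → 8.3.2.2. Scheduled 5%. quota on 8.3.2 exhausted → over-quota 22%; Norvale agreement on 8.3.2: wholly obtained → 18% available; preferential 18%. → 18%.
Line D: passenger car → 8.3; hybrid → 8.3.3; g.v.w. 18 t → 8.3.3.2. Scheduled 20%. Arlenia agreement on 8.3.3: RVC < 50%. → 20%.
Sum: 17% + 15% + 18% + 20% = 70%.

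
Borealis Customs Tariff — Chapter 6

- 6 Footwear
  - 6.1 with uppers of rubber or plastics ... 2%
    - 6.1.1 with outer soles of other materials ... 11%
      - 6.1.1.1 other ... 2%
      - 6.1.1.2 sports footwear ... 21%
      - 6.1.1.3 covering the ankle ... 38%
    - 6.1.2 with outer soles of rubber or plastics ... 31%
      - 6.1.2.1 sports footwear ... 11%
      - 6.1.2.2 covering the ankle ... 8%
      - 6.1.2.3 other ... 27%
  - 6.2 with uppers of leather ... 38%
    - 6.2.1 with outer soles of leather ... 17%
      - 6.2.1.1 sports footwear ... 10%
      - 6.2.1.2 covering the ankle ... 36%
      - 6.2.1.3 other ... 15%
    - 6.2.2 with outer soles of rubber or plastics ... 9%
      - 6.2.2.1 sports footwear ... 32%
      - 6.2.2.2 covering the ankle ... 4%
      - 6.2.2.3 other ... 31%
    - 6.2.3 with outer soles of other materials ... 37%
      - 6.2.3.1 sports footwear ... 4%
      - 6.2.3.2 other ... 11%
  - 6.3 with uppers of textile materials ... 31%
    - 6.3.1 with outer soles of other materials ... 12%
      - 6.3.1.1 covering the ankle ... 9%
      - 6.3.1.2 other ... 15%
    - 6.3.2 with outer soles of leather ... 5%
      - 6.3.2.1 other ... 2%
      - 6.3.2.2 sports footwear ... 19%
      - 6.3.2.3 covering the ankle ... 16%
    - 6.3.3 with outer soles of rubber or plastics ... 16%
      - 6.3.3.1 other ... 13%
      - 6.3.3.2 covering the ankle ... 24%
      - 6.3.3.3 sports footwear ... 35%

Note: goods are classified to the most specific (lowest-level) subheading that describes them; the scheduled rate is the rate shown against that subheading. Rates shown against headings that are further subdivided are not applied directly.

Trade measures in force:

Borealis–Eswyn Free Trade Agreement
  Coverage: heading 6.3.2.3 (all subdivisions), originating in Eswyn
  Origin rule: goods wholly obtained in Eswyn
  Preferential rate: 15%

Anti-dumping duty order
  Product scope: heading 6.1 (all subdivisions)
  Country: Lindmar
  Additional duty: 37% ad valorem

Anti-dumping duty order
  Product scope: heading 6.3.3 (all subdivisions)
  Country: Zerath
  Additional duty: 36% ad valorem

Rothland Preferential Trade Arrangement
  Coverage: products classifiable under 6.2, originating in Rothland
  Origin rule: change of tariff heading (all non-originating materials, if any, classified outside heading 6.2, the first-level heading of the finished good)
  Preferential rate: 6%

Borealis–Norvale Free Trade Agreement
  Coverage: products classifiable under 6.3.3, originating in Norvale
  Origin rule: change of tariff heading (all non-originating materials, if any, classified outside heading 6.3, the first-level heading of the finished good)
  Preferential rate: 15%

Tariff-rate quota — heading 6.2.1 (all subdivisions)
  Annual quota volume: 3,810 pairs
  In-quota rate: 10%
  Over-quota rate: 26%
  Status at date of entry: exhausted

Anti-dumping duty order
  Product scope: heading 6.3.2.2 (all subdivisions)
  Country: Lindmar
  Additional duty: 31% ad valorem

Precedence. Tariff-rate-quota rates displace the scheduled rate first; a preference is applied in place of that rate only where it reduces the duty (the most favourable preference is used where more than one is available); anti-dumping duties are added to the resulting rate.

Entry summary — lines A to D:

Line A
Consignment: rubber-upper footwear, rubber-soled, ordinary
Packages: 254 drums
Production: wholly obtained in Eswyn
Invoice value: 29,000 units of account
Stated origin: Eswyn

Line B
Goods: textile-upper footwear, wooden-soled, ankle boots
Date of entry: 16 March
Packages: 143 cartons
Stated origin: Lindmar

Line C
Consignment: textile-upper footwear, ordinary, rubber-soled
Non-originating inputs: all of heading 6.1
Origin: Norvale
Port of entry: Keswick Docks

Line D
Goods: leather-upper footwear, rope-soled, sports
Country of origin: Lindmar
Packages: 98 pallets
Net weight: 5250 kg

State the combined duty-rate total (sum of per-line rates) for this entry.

53%

Line A: rubber-upper → 6.1; rubber-soled → 6.1.2; ordinary → 6.1.2.3. Scheduled 27%. Eswyn agreement on 6.3.2.3: 6.1.2.3 not covered. → 27%.
Line B: textile-upper → 6.3; wooden-soled → 6.3.1; ankle boots → 6.3.1.1. Scheduled 9%. No special measure applies. → 9%.
Line C: textile-upper → 6.3; rubber-soled → 6.3.3; ordinary → 6.3.3.1. Scheduled 13%. Norvale agreement on 6.3.3: CTH met → 15% available; preference 15% not lower than 13% → no reduction. → 13%.
Line D: leather-upper → 6.2; rope-soled → 6.2.3; sports → 6.2.3.1. Scheduled 4%. No special measure applies. → 4%.
Sum: 27% + 9% + 13% + 4% = 53%.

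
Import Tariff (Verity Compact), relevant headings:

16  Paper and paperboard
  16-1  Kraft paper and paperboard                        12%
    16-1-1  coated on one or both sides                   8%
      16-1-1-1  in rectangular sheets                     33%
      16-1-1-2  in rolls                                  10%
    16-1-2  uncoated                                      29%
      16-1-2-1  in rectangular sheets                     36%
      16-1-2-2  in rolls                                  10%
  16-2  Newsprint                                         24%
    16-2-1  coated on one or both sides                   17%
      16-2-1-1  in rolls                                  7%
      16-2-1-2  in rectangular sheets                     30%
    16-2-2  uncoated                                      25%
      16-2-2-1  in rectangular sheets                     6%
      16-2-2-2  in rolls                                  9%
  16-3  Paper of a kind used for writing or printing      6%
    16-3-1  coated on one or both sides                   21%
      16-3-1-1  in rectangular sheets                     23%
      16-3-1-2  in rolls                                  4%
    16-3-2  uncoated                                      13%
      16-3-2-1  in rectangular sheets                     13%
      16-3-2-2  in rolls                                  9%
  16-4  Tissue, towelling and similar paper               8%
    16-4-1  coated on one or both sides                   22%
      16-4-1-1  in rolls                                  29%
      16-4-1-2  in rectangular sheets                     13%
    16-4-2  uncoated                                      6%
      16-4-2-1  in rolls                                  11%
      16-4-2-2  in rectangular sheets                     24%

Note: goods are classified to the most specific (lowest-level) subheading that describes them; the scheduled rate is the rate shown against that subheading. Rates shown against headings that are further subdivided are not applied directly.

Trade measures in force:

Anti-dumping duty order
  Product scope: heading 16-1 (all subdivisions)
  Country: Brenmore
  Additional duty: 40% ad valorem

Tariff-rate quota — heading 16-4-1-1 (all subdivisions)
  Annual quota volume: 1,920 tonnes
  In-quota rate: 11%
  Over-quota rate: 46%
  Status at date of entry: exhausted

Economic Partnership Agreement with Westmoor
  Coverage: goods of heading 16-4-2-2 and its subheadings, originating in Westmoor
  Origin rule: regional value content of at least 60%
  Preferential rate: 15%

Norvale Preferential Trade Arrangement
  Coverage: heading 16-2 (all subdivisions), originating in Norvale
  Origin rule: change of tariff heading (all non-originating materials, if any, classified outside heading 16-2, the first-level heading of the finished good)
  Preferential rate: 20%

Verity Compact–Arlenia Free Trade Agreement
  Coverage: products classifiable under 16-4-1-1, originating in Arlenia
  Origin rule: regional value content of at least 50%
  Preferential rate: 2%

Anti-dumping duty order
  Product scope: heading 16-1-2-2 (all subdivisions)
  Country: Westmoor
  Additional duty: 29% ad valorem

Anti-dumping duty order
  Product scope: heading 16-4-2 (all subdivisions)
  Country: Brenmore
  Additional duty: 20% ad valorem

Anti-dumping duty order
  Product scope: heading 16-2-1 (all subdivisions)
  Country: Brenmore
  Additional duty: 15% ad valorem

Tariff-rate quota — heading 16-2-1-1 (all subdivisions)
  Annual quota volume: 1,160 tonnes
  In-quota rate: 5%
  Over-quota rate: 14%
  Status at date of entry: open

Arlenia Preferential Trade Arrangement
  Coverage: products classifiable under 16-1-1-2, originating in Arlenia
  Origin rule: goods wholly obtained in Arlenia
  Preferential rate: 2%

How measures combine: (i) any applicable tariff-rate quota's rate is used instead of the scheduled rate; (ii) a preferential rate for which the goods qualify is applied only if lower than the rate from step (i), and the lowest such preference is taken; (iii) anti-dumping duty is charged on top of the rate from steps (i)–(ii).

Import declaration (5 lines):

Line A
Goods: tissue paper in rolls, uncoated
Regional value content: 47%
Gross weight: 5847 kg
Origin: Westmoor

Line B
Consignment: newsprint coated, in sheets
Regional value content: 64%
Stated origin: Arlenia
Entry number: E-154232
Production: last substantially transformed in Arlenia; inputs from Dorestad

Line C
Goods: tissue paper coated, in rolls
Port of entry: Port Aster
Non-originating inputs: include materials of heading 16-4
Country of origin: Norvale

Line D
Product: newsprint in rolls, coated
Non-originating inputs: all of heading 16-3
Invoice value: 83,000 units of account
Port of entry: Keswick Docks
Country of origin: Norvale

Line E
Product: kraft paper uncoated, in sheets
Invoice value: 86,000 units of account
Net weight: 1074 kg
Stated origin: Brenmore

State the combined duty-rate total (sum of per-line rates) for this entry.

Line A: tissue paper → 16-4; uncoated → 16-4-2; in rolls → 16-4-2-1. Scheduled 11%. Westmoor agreement on 16-4-2-2: 16-4-2-1 not covered. → 11%.
Line B: newsprint → 16-2; coated → 16-2-1; in sheets → 16-2-1-2. Scheduled 30%. Arlenia agreement on 16-4-1-1: 16-2-1-2 not covered; Arlenia agreement on 16-1-1-2: 16-2-1-2 not covered. → 30%.
Line C: tissue paper → 16-4; coated → 16-4-1; in rolls → 16-4-1-1. Scheduled 29%. quota on 16-4-1-1 exhausted → over-quota 46%; Norvale agreement on 16-2: 16-4-1-1 not covered. → 46%.
Line D: newsprint → 16-2; coated → 16-2-1; in rolls → 16-2-1-1. Scheduled 7%. quota on 16-2-1-1 open → in-quota 5%; Norvale agreement on 16-2: CTH met → 20% available; preference 20% not lower than 5% → no reduction. → 5%.
Line E: kraft paper → 16-1; uncoated → 16-1-2; in sheets → 16-1-2-1. Scheduled 36%. anti-dumping (Brenmore, 16-1): +40%; total 36% + 40% = 76%. → 76%.
Sum: 11% + 30% + 46% + 5% + 76% = 168%.

168%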